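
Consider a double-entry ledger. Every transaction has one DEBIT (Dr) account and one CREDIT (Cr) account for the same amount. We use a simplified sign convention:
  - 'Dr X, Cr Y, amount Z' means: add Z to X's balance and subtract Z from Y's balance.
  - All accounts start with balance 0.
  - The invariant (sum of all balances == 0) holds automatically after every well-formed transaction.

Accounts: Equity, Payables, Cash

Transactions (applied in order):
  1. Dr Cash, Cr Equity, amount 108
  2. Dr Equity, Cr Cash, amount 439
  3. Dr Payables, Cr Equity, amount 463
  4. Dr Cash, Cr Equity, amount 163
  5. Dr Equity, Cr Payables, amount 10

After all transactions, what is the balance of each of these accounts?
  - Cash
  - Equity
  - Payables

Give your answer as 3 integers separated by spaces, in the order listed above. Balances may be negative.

After txn 1 (Dr Cash, Cr Equity, amount 108): Cash=108 Equity=-108
After txn 2 (Dr Equity, Cr Cash, amount 439): Cash=-331 Equity=331
After txn 3 (Dr Payables, Cr Equity, amount 463): Cash=-331 Equity=-132 Payables=463
After txn 4 (Dr Cash, Cr Equity, amount 163): Cash=-168 Equity=-295 Payables=463
After txn 5 (Dr Equity, Cr Payables, amount 10): Cash=-168 Equity=-285 Payables=453

Answer: -168 -285 453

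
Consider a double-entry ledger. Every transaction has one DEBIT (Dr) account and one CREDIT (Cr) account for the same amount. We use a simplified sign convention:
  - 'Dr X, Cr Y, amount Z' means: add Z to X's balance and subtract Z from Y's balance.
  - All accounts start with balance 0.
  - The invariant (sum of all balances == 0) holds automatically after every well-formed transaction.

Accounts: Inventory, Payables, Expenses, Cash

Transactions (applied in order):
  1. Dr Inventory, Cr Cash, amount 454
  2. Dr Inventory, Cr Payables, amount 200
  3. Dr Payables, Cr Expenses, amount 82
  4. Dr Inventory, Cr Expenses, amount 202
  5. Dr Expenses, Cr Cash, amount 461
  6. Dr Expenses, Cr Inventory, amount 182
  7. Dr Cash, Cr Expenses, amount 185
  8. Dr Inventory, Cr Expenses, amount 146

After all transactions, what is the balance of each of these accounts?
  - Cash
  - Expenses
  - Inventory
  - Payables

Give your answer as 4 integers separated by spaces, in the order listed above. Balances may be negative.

Answer: -730 28 820 -118

Derivation:
After txn 1 (Dr Inventory, Cr Cash, amount 454): Cash=-454 Inventory=454
After txn 2 (Dr Inventory, Cr Payables, amount 200): Cash=-454 Inventory=654 Payables=-200
After txn 3 (Dr Payables, Cr Expenses, amount 82): Cash=-454 Expenses=-82 Inventory=654 Payables=-118
After txn 4 (Dr Inventory, Cr Expenses, amount 202): Cash=-454 Expenses=-284 Inventory=856 Payables=-118
After txn 5 (Dr Expenses, Cr Cash, amount 461): Cash=-915 Expenses=177 Inventory=856 Payables=-118
After txn 6 (Dr Expenses, Cr Inventory, amount 182): Cash=-915 Expenses=359 Inventory=674 Payables=-118
After txn 7 (Dr Cash, Cr Expenses, amount 185): Cash=-730 Expenses=174 Inventory=674 Payables=-118
After txn 8 (Dr Inventory, Cr Expenses, amount 146): Cash=-730 Expenses=28 Inventory=820 Payables=-118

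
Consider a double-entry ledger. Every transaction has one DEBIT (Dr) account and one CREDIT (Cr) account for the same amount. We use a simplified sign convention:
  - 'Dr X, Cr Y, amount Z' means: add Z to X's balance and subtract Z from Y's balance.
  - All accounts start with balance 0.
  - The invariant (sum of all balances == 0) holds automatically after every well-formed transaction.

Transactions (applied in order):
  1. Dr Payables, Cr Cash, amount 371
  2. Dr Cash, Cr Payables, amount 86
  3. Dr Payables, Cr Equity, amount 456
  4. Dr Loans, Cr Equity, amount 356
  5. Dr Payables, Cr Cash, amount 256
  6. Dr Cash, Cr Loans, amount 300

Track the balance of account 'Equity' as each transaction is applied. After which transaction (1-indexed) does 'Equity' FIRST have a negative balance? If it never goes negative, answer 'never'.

After txn 1: Equity=0
After txn 2: Equity=0
After txn 3: Equity=-456

Answer: 3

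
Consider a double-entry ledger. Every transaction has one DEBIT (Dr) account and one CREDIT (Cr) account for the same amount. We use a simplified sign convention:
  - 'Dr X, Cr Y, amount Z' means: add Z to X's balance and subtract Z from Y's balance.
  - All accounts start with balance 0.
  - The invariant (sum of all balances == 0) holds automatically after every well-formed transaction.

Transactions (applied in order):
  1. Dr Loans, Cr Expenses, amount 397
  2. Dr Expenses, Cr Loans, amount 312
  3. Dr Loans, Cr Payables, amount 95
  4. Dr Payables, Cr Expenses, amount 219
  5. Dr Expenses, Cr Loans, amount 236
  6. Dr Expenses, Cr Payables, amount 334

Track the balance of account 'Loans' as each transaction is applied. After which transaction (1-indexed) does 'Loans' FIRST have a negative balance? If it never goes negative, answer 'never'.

After txn 1: Loans=397
After txn 2: Loans=85
After txn 3: Loans=180
After txn 4: Loans=180
After txn 5: Loans=-56

Answer: 5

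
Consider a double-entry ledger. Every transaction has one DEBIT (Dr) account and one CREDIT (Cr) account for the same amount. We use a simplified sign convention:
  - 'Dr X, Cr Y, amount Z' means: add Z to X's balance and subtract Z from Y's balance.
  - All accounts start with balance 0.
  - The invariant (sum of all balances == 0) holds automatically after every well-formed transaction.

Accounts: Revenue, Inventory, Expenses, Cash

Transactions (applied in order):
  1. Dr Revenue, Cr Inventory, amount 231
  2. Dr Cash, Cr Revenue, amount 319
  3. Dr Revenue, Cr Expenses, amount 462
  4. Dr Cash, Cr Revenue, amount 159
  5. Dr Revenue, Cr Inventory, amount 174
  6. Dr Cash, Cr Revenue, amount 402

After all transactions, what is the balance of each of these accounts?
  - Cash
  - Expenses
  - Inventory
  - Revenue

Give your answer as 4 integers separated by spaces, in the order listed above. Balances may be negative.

Answer: 880 -462 -405 -13

Derivation:
After txn 1 (Dr Revenue, Cr Inventory, amount 231): Inventory=-231 Revenue=231
After txn 2 (Dr Cash, Cr Revenue, amount 319): Cash=319 Inventory=-231 Revenue=-88
After txn 3 (Dr Revenue, Cr Expenses, amount 462): Cash=319 Expenses=-462 Inventory=-231 Revenue=374
After txn 4 (Dr Cash, Cr Revenue, amount 159): Cash=478 Expenses=-462 Inventory=-231 Revenue=215
After txn 5 (Dr Revenue, Cr Inventory, amount 174): Cash=478 Expenses=-462 Inventory=-405 Revenue=389
After txn 6 (Dr Cash, Cr Revenue, amount 402): Cash=880 Expenses=-462 Inventory=-405 Revenue=-13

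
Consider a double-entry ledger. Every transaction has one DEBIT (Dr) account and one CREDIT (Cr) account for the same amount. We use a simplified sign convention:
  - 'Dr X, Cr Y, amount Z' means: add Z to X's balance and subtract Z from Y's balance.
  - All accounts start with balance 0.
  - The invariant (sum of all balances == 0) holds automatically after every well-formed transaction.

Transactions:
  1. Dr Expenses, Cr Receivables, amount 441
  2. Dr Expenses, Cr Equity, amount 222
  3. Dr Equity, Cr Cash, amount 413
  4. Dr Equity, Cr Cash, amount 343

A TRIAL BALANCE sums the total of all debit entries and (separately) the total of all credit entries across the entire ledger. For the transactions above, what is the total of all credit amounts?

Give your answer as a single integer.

Txn 1: credit+=441
Txn 2: credit+=222
Txn 3: credit+=413
Txn 4: credit+=343
Total credits = 1419

Answer: 1419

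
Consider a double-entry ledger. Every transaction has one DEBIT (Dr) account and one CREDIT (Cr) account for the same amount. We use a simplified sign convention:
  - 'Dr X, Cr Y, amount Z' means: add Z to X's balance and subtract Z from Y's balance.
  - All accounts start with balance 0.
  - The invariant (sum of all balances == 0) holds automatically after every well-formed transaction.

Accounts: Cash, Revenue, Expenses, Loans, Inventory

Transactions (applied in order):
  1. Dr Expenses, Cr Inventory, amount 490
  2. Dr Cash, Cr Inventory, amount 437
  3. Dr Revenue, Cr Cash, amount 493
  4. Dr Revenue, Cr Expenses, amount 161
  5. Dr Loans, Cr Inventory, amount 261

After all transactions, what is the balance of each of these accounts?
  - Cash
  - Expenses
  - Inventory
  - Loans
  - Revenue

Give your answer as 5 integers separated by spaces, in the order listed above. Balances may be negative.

After txn 1 (Dr Expenses, Cr Inventory, amount 490): Expenses=490 Inventory=-490
After txn 2 (Dr Cash, Cr Inventory, amount 437): Cash=437 Expenses=490 Inventory=-927
After txn 3 (Dr Revenue, Cr Cash, amount 493): Cash=-56 Expenses=490 Inventory=-927 Revenue=493
After txn 4 (Dr Revenue, Cr Expenses, amount 161): Cash=-56 Expenses=329 Inventory=-927 Revenue=654
After txn 5 (Dr Loans, Cr Inventory, amount 261): Cash=-56 Expenses=329 Inventory=-1188 Loans=261 Revenue=654

Answer: -56 329 -1188 261 654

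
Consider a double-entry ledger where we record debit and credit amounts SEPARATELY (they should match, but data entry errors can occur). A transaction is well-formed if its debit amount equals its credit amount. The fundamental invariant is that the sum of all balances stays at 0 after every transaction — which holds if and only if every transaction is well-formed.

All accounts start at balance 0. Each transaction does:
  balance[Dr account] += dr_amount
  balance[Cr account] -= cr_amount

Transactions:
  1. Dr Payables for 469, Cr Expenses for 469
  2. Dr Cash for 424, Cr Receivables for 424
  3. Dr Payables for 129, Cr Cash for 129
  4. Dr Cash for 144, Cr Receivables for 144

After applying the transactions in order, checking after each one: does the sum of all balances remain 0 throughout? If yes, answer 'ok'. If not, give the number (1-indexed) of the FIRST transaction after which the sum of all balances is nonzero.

After txn 1: dr=469 cr=469 sum_balances=0
After txn 2: dr=424 cr=424 sum_balances=0
After txn 3: dr=129 cr=129 sum_balances=0
After txn 4: dr=144 cr=144 sum_balances=0

Answer: ok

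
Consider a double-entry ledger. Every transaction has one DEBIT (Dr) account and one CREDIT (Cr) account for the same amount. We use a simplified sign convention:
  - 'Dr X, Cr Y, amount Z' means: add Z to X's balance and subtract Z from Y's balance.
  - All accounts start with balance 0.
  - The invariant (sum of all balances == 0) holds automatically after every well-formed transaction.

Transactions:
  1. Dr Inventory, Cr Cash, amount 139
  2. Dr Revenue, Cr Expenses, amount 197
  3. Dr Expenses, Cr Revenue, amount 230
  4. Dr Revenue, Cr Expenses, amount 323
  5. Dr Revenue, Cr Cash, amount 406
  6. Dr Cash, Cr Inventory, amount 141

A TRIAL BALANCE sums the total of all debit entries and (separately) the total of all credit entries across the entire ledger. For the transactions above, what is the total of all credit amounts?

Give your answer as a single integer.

Answer: 1436

Derivation:
Txn 1: credit+=139
Txn 2: credit+=197
Txn 3: credit+=230
Txn 4: credit+=323
Txn 5: credit+=406
Txn 6: credit+=141
Total credits = 1436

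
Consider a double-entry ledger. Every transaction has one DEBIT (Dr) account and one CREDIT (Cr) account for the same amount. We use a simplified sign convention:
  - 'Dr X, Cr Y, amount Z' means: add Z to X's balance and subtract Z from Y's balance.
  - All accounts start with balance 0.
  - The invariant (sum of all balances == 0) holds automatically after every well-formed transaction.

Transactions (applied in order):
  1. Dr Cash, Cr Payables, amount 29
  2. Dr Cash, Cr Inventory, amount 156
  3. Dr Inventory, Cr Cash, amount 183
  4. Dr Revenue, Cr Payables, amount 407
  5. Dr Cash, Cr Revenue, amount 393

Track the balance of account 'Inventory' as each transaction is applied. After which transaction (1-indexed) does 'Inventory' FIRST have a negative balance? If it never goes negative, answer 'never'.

Answer: 2

Derivation:
After txn 1: Inventory=0
After txn 2: Inventory=-156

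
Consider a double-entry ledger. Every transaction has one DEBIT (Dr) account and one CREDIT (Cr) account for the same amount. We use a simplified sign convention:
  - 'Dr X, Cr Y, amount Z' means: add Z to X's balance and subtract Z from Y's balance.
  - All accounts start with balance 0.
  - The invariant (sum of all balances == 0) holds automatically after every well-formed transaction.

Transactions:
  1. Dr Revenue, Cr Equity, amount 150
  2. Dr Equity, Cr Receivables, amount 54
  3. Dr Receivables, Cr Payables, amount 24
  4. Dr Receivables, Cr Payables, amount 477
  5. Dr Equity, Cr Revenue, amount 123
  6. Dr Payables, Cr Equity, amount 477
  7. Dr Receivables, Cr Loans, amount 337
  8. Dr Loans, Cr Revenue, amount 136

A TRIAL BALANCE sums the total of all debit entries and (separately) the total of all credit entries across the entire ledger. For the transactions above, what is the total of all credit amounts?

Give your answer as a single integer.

Txn 1: credit+=150
Txn 2: credit+=54
Txn 3: credit+=24
Txn 4: credit+=477
Txn 5: credit+=123
Txn 6: credit+=477
Txn 7: credit+=337
Txn 8: credit+=136
Total credits = 1778

Answer: 1778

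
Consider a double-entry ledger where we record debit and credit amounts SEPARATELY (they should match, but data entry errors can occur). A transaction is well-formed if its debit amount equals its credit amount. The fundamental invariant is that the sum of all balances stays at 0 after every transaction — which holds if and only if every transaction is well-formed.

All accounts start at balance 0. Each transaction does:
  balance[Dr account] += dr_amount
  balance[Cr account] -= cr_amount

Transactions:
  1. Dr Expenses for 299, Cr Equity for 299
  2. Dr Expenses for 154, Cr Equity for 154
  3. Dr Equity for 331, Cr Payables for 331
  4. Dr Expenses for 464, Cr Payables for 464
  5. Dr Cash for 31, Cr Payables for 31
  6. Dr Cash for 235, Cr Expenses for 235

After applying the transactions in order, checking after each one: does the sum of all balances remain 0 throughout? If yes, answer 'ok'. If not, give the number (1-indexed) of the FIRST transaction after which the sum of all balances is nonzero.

Answer: ok

Derivation:
After txn 1: dr=299 cr=299 sum_balances=0
After txn 2: dr=154 cr=154 sum_balances=0
After txn 3: dr=331 cr=331 sum_balances=0
After txn 4: dr=464 cr=464 sum_balances=0
After txn 5: dr=31 cr=31 sum_balances=0
After txn 6: dr=235 cr=235 sum_balances=0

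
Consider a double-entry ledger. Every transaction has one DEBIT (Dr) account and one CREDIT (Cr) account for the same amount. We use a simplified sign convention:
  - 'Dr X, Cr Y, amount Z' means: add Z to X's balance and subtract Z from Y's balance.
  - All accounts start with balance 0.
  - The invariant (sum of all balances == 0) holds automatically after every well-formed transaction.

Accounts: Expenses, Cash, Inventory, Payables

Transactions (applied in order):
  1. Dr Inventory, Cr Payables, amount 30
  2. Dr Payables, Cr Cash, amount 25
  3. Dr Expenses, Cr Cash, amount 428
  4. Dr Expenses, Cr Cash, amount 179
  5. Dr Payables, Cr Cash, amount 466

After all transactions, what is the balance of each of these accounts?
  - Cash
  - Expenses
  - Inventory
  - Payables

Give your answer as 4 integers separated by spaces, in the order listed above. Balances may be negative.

After txn 1 (Dr Inventory, Cr Payables, amount 30): Inventory=30 Payables=-30
After txn 2 (Dr Payables, Cr Cash, amount 25): Cash=-25 Inventory=30 Payables=-5
After txn 3 (Dr Expenses, Cr Cash, amount 428): Cash=-453 Expenses=428 Inventory=30 Payables=-5
After txn 4 (Dr Expenses, Cr Cash, amount 179): Cash=-632 Expenses=607 Inventory=30 Payables=-5
After txn 5 (Dr Payables, Cr Cash, amount 466): Cash=-1098 Expenses=607 Inventory=30 Payables=461

Answer: -1098 607 30 461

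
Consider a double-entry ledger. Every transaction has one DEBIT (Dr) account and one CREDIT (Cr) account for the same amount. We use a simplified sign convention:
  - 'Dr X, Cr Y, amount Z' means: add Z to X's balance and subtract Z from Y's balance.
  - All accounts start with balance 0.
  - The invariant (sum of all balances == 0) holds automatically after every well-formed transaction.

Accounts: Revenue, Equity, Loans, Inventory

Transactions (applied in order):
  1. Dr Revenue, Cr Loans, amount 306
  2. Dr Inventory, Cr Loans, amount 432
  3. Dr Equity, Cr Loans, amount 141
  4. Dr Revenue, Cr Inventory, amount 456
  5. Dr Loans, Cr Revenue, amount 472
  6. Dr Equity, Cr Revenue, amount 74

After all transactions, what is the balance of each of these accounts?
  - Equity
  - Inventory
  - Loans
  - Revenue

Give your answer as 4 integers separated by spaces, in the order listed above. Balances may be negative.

After txn 1 (Dr Revenue, Cr Loans, amount 306): Loans=-306 Revenue=306
After txn 2 (Dr Inventory, Cr Loans, amount 432): Inventory=432 Loans=-738 Revenue=306
After txn 3 (Dr Equity, Cr Loans, amount 141): Equity=141 Inventory=432 Loans=-879 Revenue=306
After txn 4 (Dr Revenue, Cr Inventory, amount 456): Equity=141 Inventory=-24 Loans=-879 Revenue=762
After txn 5 (Dr Loans, Cr Revenue, amount 472): Equity=141 Inventory=-24 Loans=-407 Revenue=290
After txn 6 (Dr Equity, Cr Revenue, amount 74): Equity=215 Inventory=-24 Loans=-407 Revenue=216

Answer: 215 -24 -407 216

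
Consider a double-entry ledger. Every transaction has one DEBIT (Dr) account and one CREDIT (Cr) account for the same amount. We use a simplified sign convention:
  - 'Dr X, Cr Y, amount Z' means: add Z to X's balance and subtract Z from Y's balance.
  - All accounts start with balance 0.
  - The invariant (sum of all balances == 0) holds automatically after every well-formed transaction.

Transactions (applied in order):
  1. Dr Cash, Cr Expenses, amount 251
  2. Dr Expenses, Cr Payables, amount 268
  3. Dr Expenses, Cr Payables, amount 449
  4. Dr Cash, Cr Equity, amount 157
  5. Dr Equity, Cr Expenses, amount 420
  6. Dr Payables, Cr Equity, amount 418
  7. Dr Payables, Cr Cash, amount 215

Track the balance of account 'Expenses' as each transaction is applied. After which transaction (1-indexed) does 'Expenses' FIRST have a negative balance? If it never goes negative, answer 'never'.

After txn 1: Expenses=-251

Answer: 1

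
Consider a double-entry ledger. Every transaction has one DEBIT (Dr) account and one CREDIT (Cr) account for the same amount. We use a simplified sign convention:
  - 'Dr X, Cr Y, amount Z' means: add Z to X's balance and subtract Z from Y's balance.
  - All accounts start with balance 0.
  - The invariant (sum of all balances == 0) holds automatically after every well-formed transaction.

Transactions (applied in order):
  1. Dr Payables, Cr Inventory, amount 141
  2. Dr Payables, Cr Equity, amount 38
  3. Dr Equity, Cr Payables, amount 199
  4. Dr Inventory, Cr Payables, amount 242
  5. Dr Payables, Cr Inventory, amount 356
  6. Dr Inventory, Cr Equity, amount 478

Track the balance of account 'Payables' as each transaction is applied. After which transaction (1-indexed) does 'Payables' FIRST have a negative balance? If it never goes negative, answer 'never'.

After txn 1: Payables=141
After txn 2: Payables=179
After txn 3: Payables=-20

Answer: 3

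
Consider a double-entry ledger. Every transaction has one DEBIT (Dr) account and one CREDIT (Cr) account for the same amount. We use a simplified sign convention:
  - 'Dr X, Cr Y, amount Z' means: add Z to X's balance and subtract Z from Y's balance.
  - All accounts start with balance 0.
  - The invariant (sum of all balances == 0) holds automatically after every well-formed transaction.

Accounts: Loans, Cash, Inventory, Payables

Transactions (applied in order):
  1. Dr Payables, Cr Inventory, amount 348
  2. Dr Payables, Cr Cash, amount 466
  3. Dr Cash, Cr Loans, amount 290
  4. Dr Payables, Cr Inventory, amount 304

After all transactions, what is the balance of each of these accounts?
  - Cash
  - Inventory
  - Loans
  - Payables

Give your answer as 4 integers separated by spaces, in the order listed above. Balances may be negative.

Answer: -176 -652 -290 1118

Derivation:
After txn 1 (Dr Payables, Cr Inventory, amount 348): Inventory=-348 Payables=348
After txn 2 (Dr Payables, Cr Cash, amount 466): Cash=-466 Inventory=-348 Payables=814
After txn 3 (Dr Cash, Cr Loans, amount 290): Cash=-176 Inventory=-348 Loans=-290 Payables=814
After txn 4 (Dr Payables, Cr Inventory, amount 304): Cash=-176 Inventory=-652 Loans=-290 Payables=1118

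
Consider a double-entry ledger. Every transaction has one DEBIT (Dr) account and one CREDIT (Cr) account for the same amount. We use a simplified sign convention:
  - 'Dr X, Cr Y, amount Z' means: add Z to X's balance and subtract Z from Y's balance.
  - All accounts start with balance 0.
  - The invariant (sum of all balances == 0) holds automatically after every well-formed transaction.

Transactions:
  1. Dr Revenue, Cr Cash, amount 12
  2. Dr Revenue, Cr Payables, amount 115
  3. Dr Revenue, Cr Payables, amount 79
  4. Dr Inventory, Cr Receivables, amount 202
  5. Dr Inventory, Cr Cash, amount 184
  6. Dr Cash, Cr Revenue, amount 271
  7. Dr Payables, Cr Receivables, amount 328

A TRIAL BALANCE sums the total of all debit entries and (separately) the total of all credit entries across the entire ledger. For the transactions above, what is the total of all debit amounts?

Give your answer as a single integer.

Txn 1: debit+=12
Txn 2: debit+=115
Txn 3: debit+=79
Txn 4: debit+=202
Txn 5: debit+=184
Txn 6: debit+=271
Txn 7: debit+=328
Total debits = 1191

Answer: 1191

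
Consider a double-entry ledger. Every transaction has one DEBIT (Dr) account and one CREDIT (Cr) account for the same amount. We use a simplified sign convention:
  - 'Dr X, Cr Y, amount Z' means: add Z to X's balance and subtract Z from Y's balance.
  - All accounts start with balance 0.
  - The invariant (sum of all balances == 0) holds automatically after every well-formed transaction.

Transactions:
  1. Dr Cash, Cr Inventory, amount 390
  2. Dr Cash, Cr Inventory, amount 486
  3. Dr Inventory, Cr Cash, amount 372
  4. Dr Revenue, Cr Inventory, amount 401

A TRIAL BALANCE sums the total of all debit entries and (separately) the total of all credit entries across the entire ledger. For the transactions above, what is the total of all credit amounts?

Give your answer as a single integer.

Answer: 1649

Derivation:
Txn 1: credit+=390
Txn 2: credit+=486
Txn 3: credit+=372
Txn 4: credit+=401
Total credits = 1649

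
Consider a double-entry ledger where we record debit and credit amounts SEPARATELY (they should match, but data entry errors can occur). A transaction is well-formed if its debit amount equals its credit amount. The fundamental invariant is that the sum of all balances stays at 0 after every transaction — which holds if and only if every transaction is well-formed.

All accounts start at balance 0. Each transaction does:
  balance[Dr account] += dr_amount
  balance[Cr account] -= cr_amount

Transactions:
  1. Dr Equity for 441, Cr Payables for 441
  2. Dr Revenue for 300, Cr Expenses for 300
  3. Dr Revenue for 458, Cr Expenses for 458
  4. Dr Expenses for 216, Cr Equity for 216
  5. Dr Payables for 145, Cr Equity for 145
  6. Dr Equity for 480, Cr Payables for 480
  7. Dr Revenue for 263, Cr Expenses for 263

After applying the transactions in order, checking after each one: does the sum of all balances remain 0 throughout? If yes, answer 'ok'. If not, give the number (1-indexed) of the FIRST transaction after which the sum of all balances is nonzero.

Answer: ok

Derivation:
After txn 1: dr=441 cr=441 sum_balances=0
After txn 2: dr=300 cr=300 sum_balances=0
After txn 3: dr=458 cr=458 sum_balances=0
After txn 4: dr=216 cr=216 sum_balances=0
After txn 5: dr=145 cr=145 sum_balances=0
After txn 6: dr=480 cr=480 sum_balances=0
After txn 7: dr=263 cr=263 sum_balances=0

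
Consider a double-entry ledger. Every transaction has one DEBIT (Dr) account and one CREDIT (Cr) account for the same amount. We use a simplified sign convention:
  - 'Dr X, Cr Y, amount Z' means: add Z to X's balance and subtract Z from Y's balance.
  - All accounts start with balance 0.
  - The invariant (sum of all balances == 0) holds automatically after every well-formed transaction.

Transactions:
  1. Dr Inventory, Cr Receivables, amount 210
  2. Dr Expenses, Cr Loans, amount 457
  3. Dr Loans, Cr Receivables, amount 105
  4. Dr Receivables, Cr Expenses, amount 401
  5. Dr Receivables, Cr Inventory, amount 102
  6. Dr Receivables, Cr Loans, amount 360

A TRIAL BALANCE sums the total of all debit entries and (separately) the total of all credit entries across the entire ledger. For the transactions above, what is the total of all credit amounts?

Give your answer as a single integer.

Answer: 1635

Derivation:
Txn 1: credit+=210
Txn 2: credit+=457
Txn 3: credit+=105
Txn 4: credit+=401
Txn 5: credit+=102
Txn 6: credit+=360
Total credits = 1635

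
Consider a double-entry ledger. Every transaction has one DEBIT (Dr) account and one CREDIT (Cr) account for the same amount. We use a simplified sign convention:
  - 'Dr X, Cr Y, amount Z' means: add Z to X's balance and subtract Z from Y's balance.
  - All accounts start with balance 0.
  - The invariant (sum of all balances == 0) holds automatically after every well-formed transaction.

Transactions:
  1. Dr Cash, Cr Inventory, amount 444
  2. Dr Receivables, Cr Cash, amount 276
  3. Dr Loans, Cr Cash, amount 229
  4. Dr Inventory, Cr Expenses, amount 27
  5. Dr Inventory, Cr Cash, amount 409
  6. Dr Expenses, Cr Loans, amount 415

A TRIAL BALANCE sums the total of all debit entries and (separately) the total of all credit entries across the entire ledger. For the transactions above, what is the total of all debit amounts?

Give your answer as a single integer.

Answer: 1800

Derivation:
Txn 1: debit+=444
Txn 2: debit+=276
Txn 3: debit+=229
Txn 4: debit+=27
Txn 5: debit+=409
Txn 6: debit+=415
Total debits = 1800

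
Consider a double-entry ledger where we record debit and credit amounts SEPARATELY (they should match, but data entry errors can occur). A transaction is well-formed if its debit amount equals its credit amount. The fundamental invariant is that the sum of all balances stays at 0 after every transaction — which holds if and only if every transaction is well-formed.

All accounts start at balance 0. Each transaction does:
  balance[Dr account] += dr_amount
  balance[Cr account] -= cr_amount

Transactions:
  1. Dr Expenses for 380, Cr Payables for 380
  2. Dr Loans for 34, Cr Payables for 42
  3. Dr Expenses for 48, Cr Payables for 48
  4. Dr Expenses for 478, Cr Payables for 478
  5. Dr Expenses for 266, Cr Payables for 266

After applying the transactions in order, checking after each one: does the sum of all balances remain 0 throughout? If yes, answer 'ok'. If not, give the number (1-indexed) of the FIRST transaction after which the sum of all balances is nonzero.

Answer: 2

Derivation:
After txn 1: dr=380 cr=380 sum_balances=0
After txn 2: dr=34 cr=42 sum_balances=-8
After txn 3: dr=48 cr=48 sum_balances=-8
After txn 4: dr=478 cr=478 sum_balances=-8
After txn 5: dr=266 cr=266 sum_balances=-8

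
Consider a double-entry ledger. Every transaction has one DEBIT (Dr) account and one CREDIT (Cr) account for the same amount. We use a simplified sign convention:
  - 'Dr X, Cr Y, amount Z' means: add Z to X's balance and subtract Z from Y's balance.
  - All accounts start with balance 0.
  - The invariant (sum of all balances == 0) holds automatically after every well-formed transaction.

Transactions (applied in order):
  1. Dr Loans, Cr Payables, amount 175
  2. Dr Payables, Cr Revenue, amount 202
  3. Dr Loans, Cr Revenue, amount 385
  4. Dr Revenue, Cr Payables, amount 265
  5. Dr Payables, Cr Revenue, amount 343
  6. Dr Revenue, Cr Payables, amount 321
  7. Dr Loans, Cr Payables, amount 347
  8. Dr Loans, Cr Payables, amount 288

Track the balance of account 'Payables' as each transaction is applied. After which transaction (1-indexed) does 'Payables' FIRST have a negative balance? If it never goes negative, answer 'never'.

Answer: 1

Derivation:
After txn 1: Payables=-175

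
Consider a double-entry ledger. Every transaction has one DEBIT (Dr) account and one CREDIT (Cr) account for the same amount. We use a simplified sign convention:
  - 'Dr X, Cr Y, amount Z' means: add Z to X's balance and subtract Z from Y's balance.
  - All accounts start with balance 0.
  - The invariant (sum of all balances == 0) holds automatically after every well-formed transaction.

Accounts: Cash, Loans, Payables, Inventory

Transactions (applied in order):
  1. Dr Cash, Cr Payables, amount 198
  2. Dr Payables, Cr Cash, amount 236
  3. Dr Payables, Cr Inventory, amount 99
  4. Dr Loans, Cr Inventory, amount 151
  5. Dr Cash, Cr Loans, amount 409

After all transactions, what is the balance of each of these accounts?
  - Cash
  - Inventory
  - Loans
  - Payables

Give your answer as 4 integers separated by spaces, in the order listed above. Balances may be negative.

Answer: 371 -250 -258 137

Derivation:
After txn 1 (Dr Cash, Cr Payables, amount 198): Cash=198 Payables=-198
After txn 2 (Dr Payables, Cr Cash, amount 236): Cash=-38 Payables=38
After txn 3 (Dr Payables, Cr Inventory, amount 99): Cash=-38 Inventory=-99 Payables=137
After txn 4 (Dr Loans, Cr Inventory, amount 151): Cash=-38 Inventory=-250 Loans=151 Payables=137
After txn 5 (Dr Cash, Cr Loans, amount 409): Cash=371 Inventory=-250 Loans=-258 Payables=137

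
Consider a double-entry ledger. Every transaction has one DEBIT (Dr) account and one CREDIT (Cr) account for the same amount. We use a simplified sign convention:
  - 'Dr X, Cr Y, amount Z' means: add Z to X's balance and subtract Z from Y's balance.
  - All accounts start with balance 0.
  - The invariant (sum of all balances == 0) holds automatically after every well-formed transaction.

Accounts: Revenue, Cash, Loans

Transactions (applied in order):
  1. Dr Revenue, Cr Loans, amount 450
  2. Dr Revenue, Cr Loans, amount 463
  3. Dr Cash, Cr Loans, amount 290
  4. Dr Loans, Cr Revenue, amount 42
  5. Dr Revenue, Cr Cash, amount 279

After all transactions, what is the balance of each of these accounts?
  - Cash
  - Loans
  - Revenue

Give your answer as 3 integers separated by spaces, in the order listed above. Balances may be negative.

After txn 1 (Dr Revenue, Cr Loans, amount 450): Loans=-450 Revenue=450
After txn 2 (Dr Revenue, Cr Loans, amount 463): Loans=-913 Revenue=913
After txn 3 (Dr Cash, Cr Loans, amount 290): Cash=290 Loans=-1203 Revenue=913
After txn 4 (Dr Loans, Cr Revenue, amount 42): Cash=290 Loans=-1161 Revenue=871
After txn 5 (Dr Revenue, Cr Cash, amount 279): Cash=11 Loans=-1161 Revenue=1150

Answer: 11 -1161 1150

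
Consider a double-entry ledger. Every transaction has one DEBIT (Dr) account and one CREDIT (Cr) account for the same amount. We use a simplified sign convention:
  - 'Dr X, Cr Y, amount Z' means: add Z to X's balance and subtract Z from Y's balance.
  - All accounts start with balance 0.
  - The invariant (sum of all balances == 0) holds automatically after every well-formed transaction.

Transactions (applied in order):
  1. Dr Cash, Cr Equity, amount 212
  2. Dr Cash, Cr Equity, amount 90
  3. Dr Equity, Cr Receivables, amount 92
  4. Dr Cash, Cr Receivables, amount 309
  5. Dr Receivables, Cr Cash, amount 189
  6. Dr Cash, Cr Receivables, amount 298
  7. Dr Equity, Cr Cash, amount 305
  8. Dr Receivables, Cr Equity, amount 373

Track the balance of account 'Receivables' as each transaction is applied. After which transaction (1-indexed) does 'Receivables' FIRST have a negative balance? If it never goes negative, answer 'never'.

Answer: 3

Derivation:
After txn 1: Receivables=0
After txn 2: Receivables=0
After txn 3: Receivables=-92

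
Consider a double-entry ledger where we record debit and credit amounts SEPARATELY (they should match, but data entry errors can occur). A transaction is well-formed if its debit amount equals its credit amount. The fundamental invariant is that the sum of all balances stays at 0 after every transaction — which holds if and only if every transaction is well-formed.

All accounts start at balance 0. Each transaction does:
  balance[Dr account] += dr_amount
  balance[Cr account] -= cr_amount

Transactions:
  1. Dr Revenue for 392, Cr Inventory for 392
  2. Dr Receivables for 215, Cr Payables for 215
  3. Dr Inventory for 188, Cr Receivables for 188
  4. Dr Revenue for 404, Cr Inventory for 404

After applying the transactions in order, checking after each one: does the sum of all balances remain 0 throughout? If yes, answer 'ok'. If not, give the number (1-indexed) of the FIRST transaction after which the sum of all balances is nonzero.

After txn 1: dr=392 cr=392 sum_balances=0
After txn 2: dr=215 cr=215 sum_balances=0
After txn 3: dr=188 cr=188 sum_balances=0
After txn 4: dr=404 cr=404 sum_balances=0

Answer: ok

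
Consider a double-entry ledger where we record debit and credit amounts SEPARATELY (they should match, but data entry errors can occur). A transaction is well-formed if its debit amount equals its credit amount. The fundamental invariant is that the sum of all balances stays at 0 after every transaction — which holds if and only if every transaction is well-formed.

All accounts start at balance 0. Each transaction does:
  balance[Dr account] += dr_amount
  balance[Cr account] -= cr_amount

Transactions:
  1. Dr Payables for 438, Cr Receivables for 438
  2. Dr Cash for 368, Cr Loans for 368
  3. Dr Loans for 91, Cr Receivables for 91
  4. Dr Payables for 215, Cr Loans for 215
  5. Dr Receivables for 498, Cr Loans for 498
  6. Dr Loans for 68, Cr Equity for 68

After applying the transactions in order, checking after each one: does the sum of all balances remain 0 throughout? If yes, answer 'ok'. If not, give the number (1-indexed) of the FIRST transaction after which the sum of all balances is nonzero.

Answer: ok

Derivation:
After txn 1: dr=438 cr=438 sum_balances=0
After txn 2: dr=368 cr=368 sum_balances=0
After txn 3: dr=91 cr=91 sum_balances=0
After txn 4: dr=215 cr=215 sum_balances=0
After txn 5: dr=498 cr=498 sum_balances=0
After txn 6: dr=68 cr=68 sum_balances=0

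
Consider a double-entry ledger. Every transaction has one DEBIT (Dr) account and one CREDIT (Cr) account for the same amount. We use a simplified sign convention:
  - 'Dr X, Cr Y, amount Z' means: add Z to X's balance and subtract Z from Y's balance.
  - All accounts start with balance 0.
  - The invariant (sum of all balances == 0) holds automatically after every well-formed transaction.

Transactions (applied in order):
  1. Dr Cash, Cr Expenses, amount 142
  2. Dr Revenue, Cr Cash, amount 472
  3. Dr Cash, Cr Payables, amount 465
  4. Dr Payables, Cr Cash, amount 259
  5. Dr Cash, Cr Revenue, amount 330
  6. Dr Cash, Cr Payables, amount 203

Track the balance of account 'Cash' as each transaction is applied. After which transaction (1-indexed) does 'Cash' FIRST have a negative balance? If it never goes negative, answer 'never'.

After txn 1: Cash=142
After txn 2: Cash=-330

Answer: 2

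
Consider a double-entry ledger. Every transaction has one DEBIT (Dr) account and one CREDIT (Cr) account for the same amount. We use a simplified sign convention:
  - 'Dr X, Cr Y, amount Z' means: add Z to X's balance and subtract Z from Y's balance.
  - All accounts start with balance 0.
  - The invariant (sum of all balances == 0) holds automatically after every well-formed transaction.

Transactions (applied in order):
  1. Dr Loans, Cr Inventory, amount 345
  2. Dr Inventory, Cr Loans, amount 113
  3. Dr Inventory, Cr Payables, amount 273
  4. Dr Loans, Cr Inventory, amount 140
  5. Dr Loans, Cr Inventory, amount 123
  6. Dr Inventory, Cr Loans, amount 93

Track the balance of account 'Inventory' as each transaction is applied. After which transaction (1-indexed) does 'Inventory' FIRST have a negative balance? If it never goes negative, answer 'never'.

Answer: 1

Derivation:
After txn 1: Inventory=-345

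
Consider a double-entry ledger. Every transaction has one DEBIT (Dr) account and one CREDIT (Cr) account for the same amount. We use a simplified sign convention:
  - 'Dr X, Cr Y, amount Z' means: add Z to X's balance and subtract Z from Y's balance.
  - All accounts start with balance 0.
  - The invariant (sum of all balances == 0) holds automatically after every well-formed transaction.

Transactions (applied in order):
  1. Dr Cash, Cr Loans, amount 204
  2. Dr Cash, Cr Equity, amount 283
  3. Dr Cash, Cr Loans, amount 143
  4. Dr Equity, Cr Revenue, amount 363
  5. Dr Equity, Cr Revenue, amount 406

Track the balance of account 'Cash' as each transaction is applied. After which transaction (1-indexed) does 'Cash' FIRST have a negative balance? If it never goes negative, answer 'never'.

After txn 1: Cash=204
After txn 2: Cash=487
After txn 3: Cash=630
After txn 4: Cash=630
After txn 5: Cash=630

Answer: never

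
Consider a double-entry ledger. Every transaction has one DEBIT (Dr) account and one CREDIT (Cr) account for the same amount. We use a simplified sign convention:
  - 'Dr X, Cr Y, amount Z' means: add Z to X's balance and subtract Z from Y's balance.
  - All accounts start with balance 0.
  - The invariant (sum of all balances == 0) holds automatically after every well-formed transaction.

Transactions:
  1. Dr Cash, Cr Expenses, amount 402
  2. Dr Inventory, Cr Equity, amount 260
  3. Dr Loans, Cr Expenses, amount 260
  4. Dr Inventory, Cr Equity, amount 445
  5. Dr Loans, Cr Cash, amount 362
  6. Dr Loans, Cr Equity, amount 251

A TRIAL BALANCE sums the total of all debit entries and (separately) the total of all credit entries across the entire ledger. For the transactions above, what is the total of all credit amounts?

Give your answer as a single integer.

Answer: 1980

Derivation:
Txn 1: credit+=402
Txn 2: credit+=260
Txn 3: credit+=260
Txn 4: credit+=445
Txn 5: credit+=362
Txn 6: credit+=251
Total credits = 1980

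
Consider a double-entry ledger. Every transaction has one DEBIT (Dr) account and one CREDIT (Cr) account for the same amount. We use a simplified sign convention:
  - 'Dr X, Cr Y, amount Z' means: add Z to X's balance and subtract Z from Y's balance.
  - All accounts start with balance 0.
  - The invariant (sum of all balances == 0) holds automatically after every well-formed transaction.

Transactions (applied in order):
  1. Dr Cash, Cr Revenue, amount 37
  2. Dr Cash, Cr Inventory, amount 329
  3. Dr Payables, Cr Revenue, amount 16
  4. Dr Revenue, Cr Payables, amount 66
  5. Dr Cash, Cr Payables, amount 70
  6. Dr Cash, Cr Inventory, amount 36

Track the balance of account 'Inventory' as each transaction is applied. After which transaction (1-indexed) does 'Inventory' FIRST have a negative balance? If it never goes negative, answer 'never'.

After txn 1: Inventory=0
After txn 2: Inventory=-329

Answer: 2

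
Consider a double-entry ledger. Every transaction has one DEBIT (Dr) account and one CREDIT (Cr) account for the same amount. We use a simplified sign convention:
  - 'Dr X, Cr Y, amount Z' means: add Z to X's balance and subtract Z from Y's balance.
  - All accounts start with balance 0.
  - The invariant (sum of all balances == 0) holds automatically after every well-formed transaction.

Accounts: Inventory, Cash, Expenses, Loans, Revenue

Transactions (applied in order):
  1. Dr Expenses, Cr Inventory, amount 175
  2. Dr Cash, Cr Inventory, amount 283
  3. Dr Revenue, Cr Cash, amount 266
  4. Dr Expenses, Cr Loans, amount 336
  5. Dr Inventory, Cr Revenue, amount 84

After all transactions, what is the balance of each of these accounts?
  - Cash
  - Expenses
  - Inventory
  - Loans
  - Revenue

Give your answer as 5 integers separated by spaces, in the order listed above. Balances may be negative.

Answer: 17 511 -374 -336 182

Derivation:
After txn 1 (Dr Expenses, Cr Inventory, amount 175): Expenses=175 Inventory=-175
After txn 2 (Dr Cash, Cr Inventory, amount 283): Cash=283 Expenses=175 Inventory=-458
After txn 3 (Dr Revenue, Cr Cash, amount 266): Cash=17 Expenses=175 Inventory=-458 Revenue=266
After txn 4 (Dr Expenses, Cr Loans, amount 336): Cash=17 Expenses=511 Inventory=-458 Loans=-336 Revenue=266
After txn 5 (Dr Inventory, Cr Revenue, amount 84): Cash=17 Expenses=511 Inventory=-374 Loans=-336 Revenue=182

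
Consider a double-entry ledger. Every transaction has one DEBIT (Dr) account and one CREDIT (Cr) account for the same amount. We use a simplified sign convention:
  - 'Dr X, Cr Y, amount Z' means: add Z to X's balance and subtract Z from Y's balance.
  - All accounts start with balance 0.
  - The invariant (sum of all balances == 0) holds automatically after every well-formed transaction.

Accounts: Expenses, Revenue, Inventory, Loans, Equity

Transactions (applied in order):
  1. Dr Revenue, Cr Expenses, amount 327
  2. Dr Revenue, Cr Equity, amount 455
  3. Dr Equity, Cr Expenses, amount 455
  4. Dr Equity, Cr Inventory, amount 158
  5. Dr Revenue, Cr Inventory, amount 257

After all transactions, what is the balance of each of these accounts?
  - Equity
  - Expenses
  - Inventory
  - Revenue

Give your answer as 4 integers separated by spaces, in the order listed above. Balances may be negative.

After txn 1 (Dr Revenue, Cr Expenses, amount 327): Expenses=-327 Revenue=327
After txn 2 (Dr Revenue, Cr Equity, amount 455): Equity=-455 Expenses=-327 Revenue=782
After txn 3 (Dr Equity, Cr Expenses, amount 455): Equity=0 Expenses=-782 Revenue=782
After txn 4 (Dr Equity, Cr Inventory, amount 158): Equity=158 Expenses=-782 Inventory=-158 Revenue=782
After txn 5 (Dr Revenue, Cr Inventory, amount 257): Equity=158 Expenses=-782 Inventory=-415 Revenue=1039

Answer: 158 -782 -415 1039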